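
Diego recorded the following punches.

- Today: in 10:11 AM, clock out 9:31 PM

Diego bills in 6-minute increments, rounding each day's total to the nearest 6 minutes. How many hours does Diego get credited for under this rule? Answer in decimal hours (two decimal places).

11.30 hours

Today: 10:11 AM–9:31 PM = 11 h 20 min → rounds to 11 h 18 min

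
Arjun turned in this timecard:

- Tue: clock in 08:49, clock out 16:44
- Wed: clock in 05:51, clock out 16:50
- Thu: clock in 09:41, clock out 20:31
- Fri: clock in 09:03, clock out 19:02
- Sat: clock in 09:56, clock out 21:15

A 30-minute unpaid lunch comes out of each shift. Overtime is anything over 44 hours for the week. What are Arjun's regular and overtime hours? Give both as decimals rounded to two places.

Regular 44.00 hours, overtime 4.53 hours

Tue: 08:49–16:44 = 7 h 55 min; less 30 min break → 7 h 25 min
Wed: 05:51–16:50 = 10 h 59 min; less 30 min break → 10 h 29 min
Thu: 09:41–20:31 = 10 h 50 min; less 30 min break → 10 h 20 min
Fri: 09:03–19:02 = 9 h 59 min; less 30 min break → 9 h 29 min
Sat: 09:56–21:15 = 11 h 19 min; less 30 min break → 10 h 49 min
Total worked: 48 h 32 min = 48.53 h.
Threshold 44 h → overtime 4 h 32 min, regular 44 h 0 min.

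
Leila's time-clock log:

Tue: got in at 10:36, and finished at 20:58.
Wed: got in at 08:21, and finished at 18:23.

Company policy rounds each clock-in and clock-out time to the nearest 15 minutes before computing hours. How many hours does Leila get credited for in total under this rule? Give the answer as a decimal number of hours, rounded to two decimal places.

20.75 hours

Tue: in 10:36→10:30, out 20:58→21:00; 10 h 30 min
Wed: in 08:21→08:15, out 18:23→18:30; 10 h 15 min
Total credited: 20 h 45 min.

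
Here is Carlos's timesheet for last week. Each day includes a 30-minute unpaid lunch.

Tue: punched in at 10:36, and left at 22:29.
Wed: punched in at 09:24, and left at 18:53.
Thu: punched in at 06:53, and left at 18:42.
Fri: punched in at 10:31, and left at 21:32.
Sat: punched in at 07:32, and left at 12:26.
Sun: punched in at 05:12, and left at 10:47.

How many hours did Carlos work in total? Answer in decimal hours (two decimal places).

51.68 hours

Tue: 10:36–22:29 = 11 h 53 min; less 30 min break → 11 h 23 min
Wed: 09:24–18:53 = 9 h 29 min; less 30 min break → 8 h 59 min
Thu: 06:53–18:42 = 11 h 49 min; less 30 min break → 11 h 19 min
Fri: 10:31–21:32 = 11 h 1 min; less 30 min break → 10 h 31 min
Sat: 07:32–12:26 = 4 h 54 min; less 30 min break → 4 h 24 min
Sun: 05:12–10:47 = 5 h 35 min; less 30 min break → 5 h 5 min
Total: 11 h 23 min + 8 h 59 min + 11 h 19 min + 10 h 31 min + 4 h 24 min + 5 h 5 min = 51 h 41 min.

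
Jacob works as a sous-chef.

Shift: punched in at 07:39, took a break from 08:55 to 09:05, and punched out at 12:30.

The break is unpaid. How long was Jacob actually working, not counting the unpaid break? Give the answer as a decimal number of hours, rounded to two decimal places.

Shift: 07:39–12:30 = 4 h 51 min; less 10 min break → 4 h 41 min

4.68 hours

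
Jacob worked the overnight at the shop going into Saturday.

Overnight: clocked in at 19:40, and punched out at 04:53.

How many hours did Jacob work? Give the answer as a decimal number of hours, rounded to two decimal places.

9.22 hours

Overnight: 19:40 → midnight = 4 h 20 min; midnight → 04:53 = 4 h 53 min; span 9 h 13 min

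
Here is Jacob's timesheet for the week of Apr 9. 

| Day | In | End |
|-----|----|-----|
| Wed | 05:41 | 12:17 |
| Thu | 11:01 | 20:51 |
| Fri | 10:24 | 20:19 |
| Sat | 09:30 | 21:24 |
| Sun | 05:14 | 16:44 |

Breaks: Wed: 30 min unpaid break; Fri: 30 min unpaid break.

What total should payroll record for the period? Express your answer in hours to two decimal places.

48.75 hours

Wed: 05:41–12:17 = 6 h 36 min; less 30 min break → 6 h 6 min
Thu: 11:01–20:51 = 9 h 50 min
Fri: 10:24–20:19 = 9 h 55 min; less 30 min break → 9 h 25 min
Sat: 09:30–21:24 = 11 h 54 min
Sun: 05:14–16:44 = 11 h 30 min
Total: 6 h 6 min + 9 h 50 min + 9 h 25 min + 11 h 54 min + 11 h 30 min = 48 h 45 min.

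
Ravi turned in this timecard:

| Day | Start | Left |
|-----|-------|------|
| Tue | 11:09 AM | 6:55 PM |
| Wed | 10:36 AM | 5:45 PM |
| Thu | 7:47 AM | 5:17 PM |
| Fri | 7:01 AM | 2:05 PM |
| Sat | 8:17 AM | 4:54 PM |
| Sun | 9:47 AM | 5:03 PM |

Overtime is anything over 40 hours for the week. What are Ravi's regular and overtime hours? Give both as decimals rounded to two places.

Regular 40.00 hours, overtime 7.37 hours

Tue: 11:09 AM–6:55 PM = 7 h 46 min
Wed: 10:36 AM–5:45 PM = 7 h 9 min
Thu: 7:47 AM–5:17 PM = 9 h 30 min
Fri: 7:01 AM–2:05 PM = 7 h 4 min
Sat: 8:17 AM–4:54 PM = 8 h 37 min
Sun: 9:47 AM–5:03 PM = 7 h 16 min
Total worked: 47 h 22 min = 47.37 h.
Threshold 40 h → overtime 7 h 22 min, regular 40 h 0 min.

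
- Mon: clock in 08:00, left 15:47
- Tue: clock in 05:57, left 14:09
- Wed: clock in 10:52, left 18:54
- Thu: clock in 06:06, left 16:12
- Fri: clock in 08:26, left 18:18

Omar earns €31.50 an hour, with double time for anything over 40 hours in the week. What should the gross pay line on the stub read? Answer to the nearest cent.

€1510.95

Mon: 08:00–15:47 = 7 h 47 min
Tue: 05:57–14:09 = 8 h 12 min
Wed: 10:52–18:54 = 8 h 2 min
Thu: 06:06–16:12 = 10 h 6 min
Fri: 08:26–18:18 = 9 h 52 min
Total worked: 43 h 59 min = 2639 min.
Regular 40 h 0 min = 2400 min at €31.50/h; overtime 3 h 59 min = 239 min at €63.00/h.
Pay = (2400 × €31.50 + 239 × €63.00) ÷ 60 = €1510.95.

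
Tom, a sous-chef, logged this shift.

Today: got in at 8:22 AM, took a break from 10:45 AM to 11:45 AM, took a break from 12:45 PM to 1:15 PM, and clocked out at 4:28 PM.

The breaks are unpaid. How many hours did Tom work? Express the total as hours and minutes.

Today: 8:22 AM–4:28 PM = 8 h 6 min; less 90 min break → 6 h 36 min

6 h 36 min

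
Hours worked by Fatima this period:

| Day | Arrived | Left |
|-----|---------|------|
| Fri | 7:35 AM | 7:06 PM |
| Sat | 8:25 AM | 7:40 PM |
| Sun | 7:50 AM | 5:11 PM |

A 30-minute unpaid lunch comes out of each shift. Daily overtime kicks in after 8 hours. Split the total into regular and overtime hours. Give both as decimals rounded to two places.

Fri: 7:35 AM–7:06 PM = 11 h 31 min; less 30 min break → 11 h 1 min
Sat: 8:25 AM–7:40 PM = 11 h 15 min; less 30 min break → 10 h 45 min
Sun: 7:50 AM–5:11 PM = 9 h 21 min; less 30 min break → 8 h 51 min
Fri reg 8 h 0 min / OT 3 h 1 min; Sat reg 8 h 0 min / OT 2 h 45 min; Sun reg 8 h 0 min / OT 0 h 51 min.
Totals: regular 24 h 0 min, overtime 6 h 37 min.

Regular 24.00 hours, overtime 6.62 hours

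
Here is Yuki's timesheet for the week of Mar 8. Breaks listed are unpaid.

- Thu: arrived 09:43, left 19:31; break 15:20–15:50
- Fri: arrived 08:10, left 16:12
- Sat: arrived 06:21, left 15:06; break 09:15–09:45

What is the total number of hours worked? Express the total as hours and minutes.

Thu: 09:43–19:31 = 9 h 48 min; less 30 min break → 9 h 18 min
Fri: 08:10–16:12 = 8 h 2 min
Sat: 06:21–15:06 = 8 h 45 min; less 30 min break → 8 h 15 min
Total: 9 h 18 min + 8 h 2 min + 8 h 15 min = 25 h 35 min.

25 h 35 min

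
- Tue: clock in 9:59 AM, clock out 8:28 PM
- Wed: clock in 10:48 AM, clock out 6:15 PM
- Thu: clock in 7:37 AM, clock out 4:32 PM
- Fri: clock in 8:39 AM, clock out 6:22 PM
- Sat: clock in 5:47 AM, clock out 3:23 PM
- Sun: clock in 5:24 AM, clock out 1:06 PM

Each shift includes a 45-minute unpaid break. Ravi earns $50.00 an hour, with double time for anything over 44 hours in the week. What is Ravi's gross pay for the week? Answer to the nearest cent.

$2736.67

Tue: 9:59 AM–8:28 PM = 10 h 29 min; less 45 min break → 9 h 44 min
Wed: 10:48 AM–6:15 PM = 7 h 27 min; less 45 min break → 6 h 42 min
Thu: 7:37 AM–4:32 PM = 8 h 55 min; less 45 min break → 8 h 10 min
Fri: 8:39 AM–6:22 PM = 9 h 43 min; less 45 min break → 8 h 58 min
Sat: 5:47 AM–3:23 PM = 9 h 36 min; less 45 min break → 8 h 51 min
Sun: 5:24 AM–1:06 PM = 7 h 42 min; less 45 min break → 6 h 57 min
Total worked: 49 h 22 min = 2962 min.
Regular 44 h 0 min = 2640 min at $50.00/h; overtime 5 h 22 min = 322 min at $100.00/h.
Pay = (2640 × $50.00 + 322 × $100.00) ÷ 60 = $2736.67.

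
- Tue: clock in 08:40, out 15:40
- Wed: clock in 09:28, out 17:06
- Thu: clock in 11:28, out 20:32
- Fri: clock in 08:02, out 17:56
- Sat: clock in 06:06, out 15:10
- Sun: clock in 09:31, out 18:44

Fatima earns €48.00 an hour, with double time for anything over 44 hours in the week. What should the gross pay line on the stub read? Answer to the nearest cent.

€2868.80

Tue: 08:40–15:40 = 7 h 0 min
Wed: 09:28–17:06 = 7 h 38 min
Thu: 11:28–20:32 = 9 h 4 min
Fri: 08:02–17:56 = 9 h 54 min
Sat: 06:06–15:10 = 9 h 4 min
Sun: 09:31–18:44 = 9 h 13 min
Total worked: 51 h 53 min = 3113 min.
Regular 44 h 0 min = 2640 min at €48.00/h; overtime 7 h 53 min = 473 min at €96.00/h.
Pay = (2640 × €48.00 + 473 × €96.00) ÷ 60 = €2868.80.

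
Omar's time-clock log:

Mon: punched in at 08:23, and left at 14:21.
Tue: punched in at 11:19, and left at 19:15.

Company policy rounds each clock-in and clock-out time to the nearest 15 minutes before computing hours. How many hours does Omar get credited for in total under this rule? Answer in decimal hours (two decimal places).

13.75 hours

Mon: in 08:23→08:30, out 14:21→14:15; 5 h 45 min
Tue: in 11:19→11:15, out 19:15→19:15; 8 h 0 min
Total credited: 13 h 45 min.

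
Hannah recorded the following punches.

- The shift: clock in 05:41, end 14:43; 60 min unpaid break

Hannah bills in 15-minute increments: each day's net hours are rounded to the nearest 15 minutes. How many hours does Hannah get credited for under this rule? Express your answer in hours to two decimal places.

8.00 hours

The shift: 05:41–14:43 = 9 h 2 min − 60 min = 8 h 2 min → rounds to 8 h 0 min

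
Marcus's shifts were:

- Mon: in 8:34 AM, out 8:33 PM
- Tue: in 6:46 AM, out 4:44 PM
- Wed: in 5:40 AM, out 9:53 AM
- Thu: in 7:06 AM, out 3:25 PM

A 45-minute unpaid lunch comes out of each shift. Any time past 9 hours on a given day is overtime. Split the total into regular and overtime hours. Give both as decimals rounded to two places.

Regular 29.03 hours, overtime 2.45 hours

Mon: 8:34 AM–8:33 PM = 11 h 59 min; less 45 min break → 11 h 14 min
Tue: 6:46 AM–4:44 PM = 9 h 58 min; less 45 min break → 9 h 13 min
Wed: 5:40 AM–9:53 AM = 4 h 13 min; less 45 min break → 3 h 28 min
Thu: 7:06 AM–3:25 PM = 8 h 19 min; less 45 min break → 7 h 34 min
Mon reg 9 h 0 min / OT 2 h 14 min; Tue reg 9 h 0 min / OT 0 h 13 min; Wed reg 3 h 28 min / OT 0 h 0 min; Thu reg 7 h 34 min / OT 0 h 0 min.
Totals: regular 29 h 2 min, overtime 2 h 27 min.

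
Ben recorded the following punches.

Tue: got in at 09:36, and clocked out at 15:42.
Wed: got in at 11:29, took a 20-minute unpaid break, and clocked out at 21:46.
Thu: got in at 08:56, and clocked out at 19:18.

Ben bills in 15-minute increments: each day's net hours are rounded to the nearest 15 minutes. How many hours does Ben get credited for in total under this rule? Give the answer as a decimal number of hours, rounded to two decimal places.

26.25 hours

Tue: 09:36–15:42 = 6 h 6 min → rounds to 6 h 0 min
Wed: 11:29–21:46 = 10 h 17 min − 20 min = 9 h 57 min → rounds to 10 h 0 min
Thu: 08:56–19:18 = 10 h 22 min → rounds to 10 h 15 min
Total credited: 26 h 15 min.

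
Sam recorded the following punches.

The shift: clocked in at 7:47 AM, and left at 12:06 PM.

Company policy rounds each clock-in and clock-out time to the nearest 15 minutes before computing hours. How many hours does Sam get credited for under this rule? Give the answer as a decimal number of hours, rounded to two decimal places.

The shift: in 7:47 AM→7:45 AM, out 12:06 PM→12:00 PM; 4 h 15 min

4.25 hours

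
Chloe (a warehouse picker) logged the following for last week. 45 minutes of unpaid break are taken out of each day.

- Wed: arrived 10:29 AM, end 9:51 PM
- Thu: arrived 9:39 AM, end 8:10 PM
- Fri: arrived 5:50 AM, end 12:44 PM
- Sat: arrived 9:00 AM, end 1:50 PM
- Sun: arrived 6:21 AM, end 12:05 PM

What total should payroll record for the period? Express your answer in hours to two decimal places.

Wed: 10:29 AM–9:51 PM = 11 h 22 min; less 45 min break → 10 h 37 min
Thu: 9:39 AM–8:10 PM = 10 h 31 min; less 45 min break → 9 h 46 min
Fri: 5:50 AM–12:44 PM = 6 h 54 min; less 45 min break → 6 h 9 min
Sat: 9:00 AM–1:50 PM = 4 h 50 min; less 45 min break → 4 h 5 min
Sun: 6:21 AM–12:05 PM = 5 h 44 min; less 45 min break → 4 h 59 min
Total: 10 h 37 min + 9 h 46 min + 6 h 9 min + 4 h 5 min + 4 h 59 min = 35 h 36 min.

35.60 hours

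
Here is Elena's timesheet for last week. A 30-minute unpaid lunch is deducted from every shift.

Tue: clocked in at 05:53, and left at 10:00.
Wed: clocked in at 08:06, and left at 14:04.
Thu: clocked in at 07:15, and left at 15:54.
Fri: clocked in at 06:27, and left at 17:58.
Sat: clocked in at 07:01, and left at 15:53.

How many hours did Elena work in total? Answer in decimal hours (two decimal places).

Tue: 05:53–10:00 = 4 h 7 min; less 30 min break → 3 h 37 min
Wed: 08:06–14:04 = 5 h 58 min; less 30 min break → 5 h 28 min
Thu: 07:15–15:54 = 8 h 39 min; less 30 min break → 8 h 9 min
Fri: 06:27–17:58 = 11 h 31 min; less 30 min break → 11 h 1 min
Sat: 07:01–15:53 = 8 h 52 min; less 30 min break → 8 h 22 min
Total: 3 h 37 min + 5 h 28 min + 8 h 9 min + 11 h 1 min + 8 h 22 min = 36 h 37 min.

36.62 hours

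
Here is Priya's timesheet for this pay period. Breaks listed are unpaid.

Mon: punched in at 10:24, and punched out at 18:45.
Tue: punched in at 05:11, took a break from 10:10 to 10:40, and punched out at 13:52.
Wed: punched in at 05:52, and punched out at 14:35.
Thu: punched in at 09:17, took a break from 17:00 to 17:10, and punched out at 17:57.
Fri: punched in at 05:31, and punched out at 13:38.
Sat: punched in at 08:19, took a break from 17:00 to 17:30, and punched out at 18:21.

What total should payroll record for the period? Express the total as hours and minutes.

Mon: 10:24–18:45 = 8 h 21 min
Tue: 05:11–13:52 = 8 h 41 min; less 30 min break → 8 h 11 min
Wed: 05:52–14:35 = 8 h 43 min
Thu: 09:17–17:57 = 8 h 40 min; less 10 min break → 8 h 30 min
Fri: 05:31–13:38 = 8 h 7 min
Sat: 08:19–18:21 = 10 h 2 min; less 30 min break → 9 h 32 min
Total: 8 h 21 min + 8 h 11 min + 8 h 43 min + 8 h 30 min + 8 h 7 min + 9 h 32 min = 51 h 24 min.

51 h 24 min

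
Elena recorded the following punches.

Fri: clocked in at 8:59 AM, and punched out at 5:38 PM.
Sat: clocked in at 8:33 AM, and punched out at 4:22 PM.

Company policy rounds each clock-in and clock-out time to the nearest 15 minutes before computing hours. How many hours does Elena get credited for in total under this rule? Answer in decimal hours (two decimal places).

16.50 hours

Fri: in 8:59 AM→9:00 AM, out 5:38 PM→5:45 PM; 8 h 45 min
Sat: in 8:33 AM→8:30 AM, out 4:22 PM→4:15 PM; 7 h 45 min
Total credited: 16 h 30 min.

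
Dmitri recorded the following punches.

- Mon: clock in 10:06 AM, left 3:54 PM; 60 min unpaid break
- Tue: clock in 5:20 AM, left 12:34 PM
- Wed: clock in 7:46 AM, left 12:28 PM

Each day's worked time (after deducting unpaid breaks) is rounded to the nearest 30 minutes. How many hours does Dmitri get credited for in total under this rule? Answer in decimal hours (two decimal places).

16.50 hours

Mon: 10:06 AM–3:54 PM = 5 h 48 min − 60 min = 4 h 48 min → rounds to 5 h 0 min
Tue: 5:20 AM–12:34 PM = 7 h 14 min → rounds to 7 h 0 min
Wed: 7:46 AM–12:28 PM = 4 h 42 min → rounds to 4 h 30 min
Total credited: 16 h 30 min.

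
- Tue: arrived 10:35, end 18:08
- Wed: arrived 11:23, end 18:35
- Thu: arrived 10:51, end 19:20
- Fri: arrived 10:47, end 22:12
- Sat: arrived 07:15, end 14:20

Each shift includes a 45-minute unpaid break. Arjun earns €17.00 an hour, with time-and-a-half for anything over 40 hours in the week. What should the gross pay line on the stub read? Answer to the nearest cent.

Tue: 10:35–18:08 = 7 h 33 min; less 45 min break → 6 h 48 min
Wed: 11:23–18:35 = 7 h 12 min; less 45 min break → 6 h 27 min
Thu: 10:51–19:20 = 8 h 29 min; less 45 min break → 7 h 44 min
Fri: 10:47–22:12 = 11 h 25 min; less 45 min break → 10 h 40 min
Sat: 07:15–14:20 = 7 h 5 min; less 45 min break → 6 h 20 min
Total worked: 37 h 59 min = 2279 min.
Regular 37 h 59 min = 2279 min at €17.00/h; overtime 0 h 0 min = 0 min at €25.50/h.
Pay = (2279 × €17.00 + 0 × €25.50) ÷ 60 = €645.72.

€645.72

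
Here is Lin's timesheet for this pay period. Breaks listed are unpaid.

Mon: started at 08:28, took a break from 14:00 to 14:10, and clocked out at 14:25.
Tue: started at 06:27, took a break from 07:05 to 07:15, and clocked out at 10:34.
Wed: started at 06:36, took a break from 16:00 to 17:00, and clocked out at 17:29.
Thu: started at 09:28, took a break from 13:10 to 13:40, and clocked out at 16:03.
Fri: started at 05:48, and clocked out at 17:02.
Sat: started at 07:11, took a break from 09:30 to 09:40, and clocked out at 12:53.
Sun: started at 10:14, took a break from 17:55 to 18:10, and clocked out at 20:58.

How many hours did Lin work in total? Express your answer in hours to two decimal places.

52.95 hours

Mon: 08:28–14:25 = 5 h 57 min; less 10 min break → 5 h 47 min
Tue: 06:27–10:34 = 4 h 7 min; less 10 min break → 3 h 57 min
Wed: 06:36–17:29 = 10 h 53 min; less 60 min break → 9 h 53 min
Thu: 09:28–16:03 = 6 h 35 min; less 30 min break → 6 h 5 min
Fri: 05:48–17:02 = 11 h 14 min
Sat: 07:11–12:53 = 5 h 42 min; less 10 min break → 5 h 32 min
Sun: 10:14–20:58 = 10 h 44 min; less 15 min break → 10 h 29 min
Total: 5 h 47 min + 3 h 57 min + 9 h 53 min + 6 h 5 min + 11 h 14 min + 5 h 32 min + 10 h 29 min = 52 h 57 min.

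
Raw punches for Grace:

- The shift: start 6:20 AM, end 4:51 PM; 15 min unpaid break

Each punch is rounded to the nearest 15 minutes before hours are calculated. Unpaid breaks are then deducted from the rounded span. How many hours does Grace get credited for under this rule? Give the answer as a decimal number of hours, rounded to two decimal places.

The shift: in 6:20 AM→6:15 AM, out 4:51 PM→4:45 PM; 10 h 30 min − 15 min = 10 h 15 min

10.25 hours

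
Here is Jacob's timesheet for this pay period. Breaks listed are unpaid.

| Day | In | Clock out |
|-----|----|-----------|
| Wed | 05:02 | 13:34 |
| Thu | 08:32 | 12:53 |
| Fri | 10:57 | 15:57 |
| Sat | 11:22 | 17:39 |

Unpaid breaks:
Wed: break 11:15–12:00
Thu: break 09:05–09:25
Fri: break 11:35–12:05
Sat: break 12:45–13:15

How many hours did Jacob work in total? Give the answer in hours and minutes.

Wed: 05:02–13:34 = 8 h 32 min; less 45 min break → 7 h 47 min
Thu: 08:32–12:53 = 4 h 21 min; less 20 min break → 4 h 1 min
Fri: 10:57–15:57 = 5 h 0 min; less 30 min break → 4 h 30 min
Sat: 11:22–17:39 = 6 h 17 min; less 30 min break → 5 h 47 min
Total: 7 h 47 min + 4 h 1 min + 4 h 30 min + 5 h 47 min = 22 h 5 min.

22 h 5 min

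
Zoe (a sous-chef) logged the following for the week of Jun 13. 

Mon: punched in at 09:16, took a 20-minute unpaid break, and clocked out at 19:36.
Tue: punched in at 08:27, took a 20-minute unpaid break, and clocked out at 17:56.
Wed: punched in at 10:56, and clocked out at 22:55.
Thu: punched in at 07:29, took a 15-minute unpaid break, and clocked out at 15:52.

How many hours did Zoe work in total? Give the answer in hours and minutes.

Mon: 09:16–19:36 = 10 h 20 min; less 20 min break → 10 h 0 min
Tue: 08:27–17:56 = 9 h 29 min; less 20 min break → 9 h 9 min
Wed: 10:56–22:55 = 11 h 59 min
Thu: 07:29–15:52 = 8 h 23 min; less 15 min break → 8 h 8 min
Total: 10 h 0 min + 9 h 9 min + 11 h 59 min + 8 h 8 min = 39 h 16 min.

39 h 16 min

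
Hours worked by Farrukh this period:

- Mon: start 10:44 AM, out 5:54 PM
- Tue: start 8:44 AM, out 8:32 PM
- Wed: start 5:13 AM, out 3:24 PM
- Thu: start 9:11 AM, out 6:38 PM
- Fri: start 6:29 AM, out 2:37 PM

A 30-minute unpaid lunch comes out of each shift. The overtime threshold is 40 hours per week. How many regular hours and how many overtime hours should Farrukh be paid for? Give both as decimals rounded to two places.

Regular 40.00 hours, overtime 4.23 hours

Mon: 10:44 AM–5:54 PM = 7 h 10 min; less 30 min break → 6 h 40 min
Tue: 8:44 AM–8:32 PM = 11 h 48 min; less 30 min break → 11 h 18 min
Wed: 5:13 AM–3:24 PM = 10 h 11 min; less 30 min break → 9 h 41 min
Thu: 9:11 AM–6:38 PM = 9 h 27 min; less 30 min break → 8 h 57 min
Fri: 6:29 AM–2:37 PM = 8 h 8 min; less 30 min break → 7 h 38 min
Total worked: 44 h 14 min = 44.23 h.
Threshold 40 h → overtime 4 h 14 min, regular 40 h 0 min.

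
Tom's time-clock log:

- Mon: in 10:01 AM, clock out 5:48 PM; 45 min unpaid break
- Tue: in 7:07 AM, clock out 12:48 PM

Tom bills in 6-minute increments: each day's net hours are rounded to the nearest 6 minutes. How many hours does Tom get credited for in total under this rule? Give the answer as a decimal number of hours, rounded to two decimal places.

12.70 hours

Mon: 10:01 AM–5:48 PM = 7 h 47 min − 45 min = 7 h 2 min → rounds to 7 h 0 min
Tue: 7:07 AM–12:48 PM = 5 h 41 min → rounds to 5 h 42 min
Total credited: 12 h 42 min.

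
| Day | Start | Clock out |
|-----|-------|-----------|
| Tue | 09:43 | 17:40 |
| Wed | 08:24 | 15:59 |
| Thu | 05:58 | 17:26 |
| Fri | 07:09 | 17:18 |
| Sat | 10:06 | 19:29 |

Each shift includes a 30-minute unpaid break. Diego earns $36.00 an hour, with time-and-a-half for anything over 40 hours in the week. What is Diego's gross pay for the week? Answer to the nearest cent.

Tue: 09:43–17:40 = 7 h 57 min; less 30 min break → 7 h 27 min
Wed: 08:24–15:59 = 7 h 35 min; less 30 min break → 7 h 5 min
Thu: 05:58–17:26 = 11 h 28 min; less 30 min break → 10 h 58 min
Fri: 07:09–17:18 = 10 h 9 min; less 30 min break → 9 h 39 min
Sat: 10:06–19:29 = 9 h 23 min; less 30 min break → 8 h 53 min
Total worked: 44 h 2 min = 2642 min.
Regular 40 h 0 min = 2400 min at $36.00/h; overtime 4 h 2 min = 242 min at $54.00/h.
Pay = (2400 × $36.00 + 242 × $54.00) ÷ 60 = $1657.80.

$1657.80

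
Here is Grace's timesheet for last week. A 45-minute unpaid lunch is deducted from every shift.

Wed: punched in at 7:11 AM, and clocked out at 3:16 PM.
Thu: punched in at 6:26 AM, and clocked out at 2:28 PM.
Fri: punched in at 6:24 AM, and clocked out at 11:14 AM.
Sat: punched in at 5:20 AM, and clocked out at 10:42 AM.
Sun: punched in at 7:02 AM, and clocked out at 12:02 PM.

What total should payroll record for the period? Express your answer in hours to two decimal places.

Wed: 7:11 AM–3:16 PM = 8 h 5 min; less 45 min break → 7 h 20 min
Thu: 6:26 AM–2:28 PM = 8 h 2 min; less 45 min break → 7 h 17 min
Fri: 6:24 AM–11:14 AM = 4 h 50 min; less 45 min break → 4 h 5 min
Sat: 5:20 AM–10:42 AM = 5 h 22 min; less 45 min break → 4 h 37 min
Sun: 7:02 AM–12:02 PM = 5 h 0 min; less 45 min break → 4 h 15 min
Total: 7 h 20 min + 7 h 17 min + 4 h 5 min + 4 h 37 min + 4 h 15 min = 27 h 34 min.

27.57 hours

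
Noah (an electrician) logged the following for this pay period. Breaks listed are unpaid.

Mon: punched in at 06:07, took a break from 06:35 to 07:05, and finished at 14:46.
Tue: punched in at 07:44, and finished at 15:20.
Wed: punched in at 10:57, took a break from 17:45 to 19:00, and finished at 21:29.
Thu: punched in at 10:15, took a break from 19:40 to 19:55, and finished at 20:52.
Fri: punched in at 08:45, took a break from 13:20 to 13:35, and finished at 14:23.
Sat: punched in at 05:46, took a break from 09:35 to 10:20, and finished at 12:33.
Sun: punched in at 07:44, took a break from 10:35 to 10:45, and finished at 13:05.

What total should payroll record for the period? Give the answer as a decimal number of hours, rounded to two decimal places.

Mon: 06:07–14:46 = 8 h 39 min; less 30 min break → 8 h 9 min
Tue: 07:44–15:20 = 7 h 36 min
Wed: 10:57–21:29 = 10 h 32 min; less 75 min break → 9 h 17 min
Thu: 10:15–20:52 = 10 h 37 min; less 15 min break → 10 h 22 min
Fri: 08:45–14:23 = 5 h 38 min; less 15 min break → 5 h 23 min
Sat: 05:46–12:33 = 6 h 47 min; less 45 min break → 6 h 2 min
Sun: 07:44–13:05 = 5 h 21 min; less 10 min break → 5 h 11 min
Total: 8 h 9 min + 7 h 36 min + 9 h 17 min + 10 h 22 min + 5 h 23 min + 6 h 2 min + 5 h 11 min = 52 h 0 min.

52.00 hours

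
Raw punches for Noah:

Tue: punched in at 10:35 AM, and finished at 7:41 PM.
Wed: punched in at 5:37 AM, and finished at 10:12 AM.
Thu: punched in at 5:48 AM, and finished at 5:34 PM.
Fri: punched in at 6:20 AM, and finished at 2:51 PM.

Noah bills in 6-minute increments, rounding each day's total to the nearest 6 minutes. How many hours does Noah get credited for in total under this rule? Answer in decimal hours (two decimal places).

34.00 hours

Tue: 10:35 AM–7:41 PM = 9 h 6 min → rounds to 9 h 6 min
Wed: 5:37 AM–10:12 AM = 4 h 35 min → rounds to 4 h 36 min
Thu: 5:48 AM–5:34 PM = 11 h 46 min → rounds to 11 h 48 min
Fri: 6:20 AM–2:51 PM = 8 h 31 min → rounds to 8 h 30 min
Total credited: 34 h 0 min.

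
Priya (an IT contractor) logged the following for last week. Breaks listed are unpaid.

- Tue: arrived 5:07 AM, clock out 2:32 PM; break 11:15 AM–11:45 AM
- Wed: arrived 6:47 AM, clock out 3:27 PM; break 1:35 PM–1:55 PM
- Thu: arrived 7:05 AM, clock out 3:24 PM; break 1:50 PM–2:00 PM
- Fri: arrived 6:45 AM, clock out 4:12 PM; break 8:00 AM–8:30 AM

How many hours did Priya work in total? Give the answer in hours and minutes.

Tue: 5:07 AM–2:32 PM = 9 h 25 min; less 30 min break → 8 h 55 min
Wed: 6:47 AM–3:27 PM = 8 h 40 min; less 20 min break → 8 h 20 min
Thu: 7:05 AM–3:24 PM = 8 h 19 min; less 10 min break → 8 h 9 min
Fri: 6:45 AM–4:12 PM = 9 h 27 min; less 30 min break → 8 h 57 min
Total: 8 h 55 min + 8 h 20 min + 8 h 9 min + 8 h 57 min = 34 h 21 min.

34 h 21 min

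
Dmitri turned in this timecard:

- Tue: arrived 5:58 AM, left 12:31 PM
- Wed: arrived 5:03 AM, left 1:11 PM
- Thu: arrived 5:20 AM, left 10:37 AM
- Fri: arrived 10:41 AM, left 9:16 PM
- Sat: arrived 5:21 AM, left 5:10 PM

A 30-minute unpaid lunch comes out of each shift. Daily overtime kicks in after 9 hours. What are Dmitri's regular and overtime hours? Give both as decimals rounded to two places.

Tue: 5:58 AM–12:31 PM = 6 h 33 min; less 30 min break → 6 h 3 min
Wed: 5:03 AM–1:11 PM = 8 h 8 min; less 30 min break → 7 h 38 min
Thu: 5:20 AM–10:37 AM = 5 h 17 min; less 30 min break → 4 h 47 min
Fri: 10:41 AM–9:16 PM = 10 h 35 min; less 30 min break → 10 h 5 min
Sat: 5:21 AM–5:10 PM = 11 h 49 min; less 30 min break → 11 h 19 min
Tue reg 6 h 3 min / OT 0 h 0 min; Wed reg 7 h 38 min / OT 0 h 0 min; Thu reg 4 h 47 min / OT 0 h 0 min; Fri reg 9 h 0 min / OT 1 h 5 min; Sat reg 9 h 0 min / OT 2 h 19 min.
Totals: regular 36 h 28 min, overtime 3 h 24 min.

Regular 36.47 hours, overtime 3.40 hours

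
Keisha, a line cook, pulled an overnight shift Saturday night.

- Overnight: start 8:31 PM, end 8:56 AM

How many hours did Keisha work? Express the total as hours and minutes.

12 h 25 min

Overnight: 8:31 PM → midnight = 3 h 29 min; midnight → 8:56 AM = 8 h 56 min; span 12 h 25 min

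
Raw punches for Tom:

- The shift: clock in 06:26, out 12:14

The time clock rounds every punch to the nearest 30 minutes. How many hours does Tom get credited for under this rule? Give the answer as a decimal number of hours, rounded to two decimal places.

The shift: in 06:26→06:30, out 12:14→12:00; 5 h 30 min

5.50 hours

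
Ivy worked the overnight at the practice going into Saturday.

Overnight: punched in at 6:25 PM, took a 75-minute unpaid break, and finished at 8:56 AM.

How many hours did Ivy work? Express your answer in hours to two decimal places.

13.27 hours

Overnight: 6:25 PM → midnight = 5 h 35 min; midnight → 8:56 AM = 8 h 56 min; span 14 h 31 min; less 75 min break → 13 h 16 min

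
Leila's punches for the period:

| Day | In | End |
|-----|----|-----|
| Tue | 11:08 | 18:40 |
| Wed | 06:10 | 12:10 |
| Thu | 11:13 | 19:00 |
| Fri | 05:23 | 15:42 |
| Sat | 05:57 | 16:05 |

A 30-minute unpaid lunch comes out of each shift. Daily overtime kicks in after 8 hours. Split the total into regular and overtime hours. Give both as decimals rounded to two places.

Regular 35.82 hours, overtime 3.45 hours

Tue: 11:08–18:40 = 7 h 32 min; less 30 min break → 7 h 2 min
Wed: 06:10–12:10 = 6 h 0 min; less 30 min break → 5 h 30 min
Thu: 11:13–19:00 = 7 h 47 min; less 30 min break → 7 h 17 min
Fri: 05:23–15:42 = 10 h 19 min; less 30 min break → 9 h 49 min
Sat: 05:57–16:05 = 10 h 8 min; less 30 min break → 9 h 38 min
Tue reg 7 h 2 min / OT 0 h 0 min; Wed reg 5 h 30 min / OT 0 h 0 min; Thu reg 7 h 17 min / OT 0 h 0 min; Fri reg 8 h 0 min / OT 1 h 49 min; Sat reg 8 h 0 min / OT 1 h 38 min.
Totals: regular 35 h 49 min, overtime 3 h 27 min.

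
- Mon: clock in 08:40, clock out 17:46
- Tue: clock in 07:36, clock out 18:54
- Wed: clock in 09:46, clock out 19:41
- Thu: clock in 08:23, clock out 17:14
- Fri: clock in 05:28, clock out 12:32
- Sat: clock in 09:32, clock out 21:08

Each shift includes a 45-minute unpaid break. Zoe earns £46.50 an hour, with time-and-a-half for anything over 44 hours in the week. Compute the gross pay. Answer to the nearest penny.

Mon: 08:40–17:46 = 9 h 6 min; less 45 min break → 8 h 21 min
Tue: 07:36–18:54 = 11 h 18 min; less 45 min break → 10 h 33 min
Wed: 09:46–19:41 = 9 h 55 min; less 45 min break → 9 h 10 min
Thu: 08:23–17:14 = 8 h 51 min; less 45 min break → 8 h 6 min
Fri: 05:28–12:32 = 7 h 4 min; less 45 min break → 6 h 19 min
Sat: 09:32–21:08 = 11 h 36 min; less 45 min break → 10 h 51 min
Total worked: 53 h 20 min = 3200 min.
Regular 44 h 0 min = 2640 min at £46.50/h; overtime 9 h 20 min = 560 min at £69.75/h.
Pay = (2640 × £46.50 + 560 × £69.75) ÷ 60 = £2697.00.

£2697.00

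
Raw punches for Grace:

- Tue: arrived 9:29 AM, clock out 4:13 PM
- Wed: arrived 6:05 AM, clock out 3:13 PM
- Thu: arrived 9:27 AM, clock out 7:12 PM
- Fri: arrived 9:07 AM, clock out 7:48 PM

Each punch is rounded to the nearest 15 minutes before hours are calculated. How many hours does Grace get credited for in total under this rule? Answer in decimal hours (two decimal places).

36.50 hours

Tue: in 9:29 AM→9:30 AM, out 4:13 PM→4:15 PM; 6 h 45 min
Wed: in 6:05 AM→6:00 AM, out 3:13 PM→3:15 PM; 9 h 15 min
Thu: in 9:27 AM→9:30 AM, out 7:12 PM→7:15 PM; 9 h 45 min
Fri: in 9:07 AM→9:00 AM, out 7:48 PM→7:45 PM; 10 h 45 min
Total credited: 36 h 30 min.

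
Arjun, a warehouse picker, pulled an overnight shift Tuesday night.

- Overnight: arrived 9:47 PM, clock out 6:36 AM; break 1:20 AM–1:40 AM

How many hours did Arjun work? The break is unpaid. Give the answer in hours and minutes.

8 h 29 min

Overnight: 9:47 PM → midnight = 2 h 13 min; midnight → 6:36 AM = 6 h 36 min; span 8 h 49 min; less 20 min break → 8 h 29 min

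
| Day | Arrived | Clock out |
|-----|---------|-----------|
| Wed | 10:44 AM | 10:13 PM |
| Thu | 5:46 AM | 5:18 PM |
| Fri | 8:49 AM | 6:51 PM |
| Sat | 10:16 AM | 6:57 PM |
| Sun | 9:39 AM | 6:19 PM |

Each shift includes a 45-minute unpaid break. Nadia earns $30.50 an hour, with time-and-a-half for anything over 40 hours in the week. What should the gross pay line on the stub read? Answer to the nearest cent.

$1524.24

Wed: 10:44 AM–10:13 PM = 11 h 29 min; less 45 min break → 10 h 44 min
Thu: 5:46 AM–5:18 PM = 11 h 32 min; less 45 min break → 10 h 47 min
Fri: 8:49 AM–6:51 PM = 10 h 2 min; less 45 min break → 9 h 17 min
Sat: 10:16 AM–6:57 PM = 8 h 41 min; less 45 min break → 7 h 56 min
Sun: 9:39 AM–6:19 PM = 8 h 40 min; less 45 min break → 7 h 55 min
Total worked: 46 h 39 min = 2799 min.
Regular 40 h 0 min = 2400 min at $30.50/h; overtime 6 h 39 min = 399 min at $45.75/h.
Pay = (2400 × $30.50 + 399 × $45.75) ÷ 60 = $1524.24.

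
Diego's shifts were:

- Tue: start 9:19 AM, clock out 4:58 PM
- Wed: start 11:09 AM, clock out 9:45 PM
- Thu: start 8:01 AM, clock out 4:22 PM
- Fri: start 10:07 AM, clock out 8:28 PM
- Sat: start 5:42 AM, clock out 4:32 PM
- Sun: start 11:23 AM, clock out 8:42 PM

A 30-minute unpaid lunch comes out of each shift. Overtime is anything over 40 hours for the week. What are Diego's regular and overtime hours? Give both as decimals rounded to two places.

Tue: 9:19 AM–4:58 PM = 7 h 39 min; less 30 min break → 7 h 9 min
Wed: 11:09 AM–9:45 PM = 10 h 36 min; less 30 min break → 10 h 6 min
Thu: 8:01 AM–4:22 PM = 8 h 21 min; less 30 min break → 7 h 51 min
Fri: 10:07 AM–8:28 PM = 10 h 21 min; less 30 min break → 9 h 51 min
Sat: 5:42 AM–4:32 PM = 10 h 50 min; less 30 min break → 10 h 20 min
Sun: 11:23 AM–8:42 PM = 9 h 19 min; less 30 min break → 8 h 49 min
Total worked: 54 h 6 min = 54.10 h.
Threshold 40 h → overtime 14 h 6 min, regular 40 h 0 min.

Regular 40.00 hours, overtime 14.10 hours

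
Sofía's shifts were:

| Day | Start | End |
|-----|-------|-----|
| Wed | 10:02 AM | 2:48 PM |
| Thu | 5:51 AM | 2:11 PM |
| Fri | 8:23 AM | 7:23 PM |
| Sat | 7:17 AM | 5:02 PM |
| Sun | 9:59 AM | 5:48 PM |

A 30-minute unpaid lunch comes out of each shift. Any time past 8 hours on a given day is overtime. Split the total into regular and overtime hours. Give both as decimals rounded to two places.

Regular 35.42 hours, overtime 3.75 hours

Wed: 10:02 AM–2:48 PM = 4 h 46 min; less 30 min break → 4 h 16 min
Thu: 5:51 AM–2:11 PM = 8 h 20 min; less 30 min break → 7 h 50 min
Fri: 8:23 AM–7:23 PM = 11 h 0 min; less 30 min break → 10 h 30 min
Sat: 7:17 AM–5:02 PM = 9 h 45 min; less 30 min break → 9 h 15 min
Sun: 9:59 AM–5:48 PM = 7 h 49 min; less 30 min break → 7 h 19 min
Wed reg 4 h 16 min / OT 0 h 0 min; Thu reg 7 h 50 min / OT 0 h 0 min; Fri reg 8 h 0 min / OT 2 h 30 min; Sat reg 8 h 0 min / OT 1 h 15 min; Sun reg 7 h 19 min / OT 0 h 0 min.
Totals: regular 35 h 25 min, overtime 3 h 45 min.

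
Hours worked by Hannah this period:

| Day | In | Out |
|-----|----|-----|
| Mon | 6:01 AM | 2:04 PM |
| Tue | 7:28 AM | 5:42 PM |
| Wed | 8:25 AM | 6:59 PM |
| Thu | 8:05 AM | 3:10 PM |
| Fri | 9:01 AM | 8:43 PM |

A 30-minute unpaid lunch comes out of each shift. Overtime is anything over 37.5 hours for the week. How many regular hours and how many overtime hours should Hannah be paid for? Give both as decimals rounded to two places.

Regular 37.50 hours, overtime 7.63 hours

Mon: 6:01 AM–2:04 PM = 8 h 3 min; less 30 min break → 7 h 33 min
Tue: 7:28 AM–5:42 PM = 10 h 14 min; less 30 min break → 9 h 44 min
Wed: 8:25 AM–6:59 PM = 10 h 34 min; less 30 min break → 10 h 4 min
Thu: 8:05 AM–3:10 PM = 7 h 5 min; less 30 min break → 6 h 35 min
Fri: 9:01 AM–8:43 PM = 11 h 42 min; less 30 min break → 11 h 12 min
Total worked: 45 h 8 min = 45.13 h.
Threshold 37.5 h → overtime 7 h 38 min, regular 37 h 30 min.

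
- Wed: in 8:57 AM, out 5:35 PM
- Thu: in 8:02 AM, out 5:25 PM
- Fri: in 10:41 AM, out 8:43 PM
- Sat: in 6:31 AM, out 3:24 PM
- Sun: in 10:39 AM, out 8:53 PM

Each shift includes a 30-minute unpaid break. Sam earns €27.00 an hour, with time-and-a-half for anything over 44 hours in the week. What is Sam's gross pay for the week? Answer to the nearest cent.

Wed: 8:57 AM–5:35 PM = 8 h 38 min; less 30 min break → 8 h 8 min
Thu: 8:02 AM–5:25 PM = 9 h 23 min; less 30 min break → 8 h 53 min
Fri: 10:41 AM–8:43 PM = 10 h 2 min; less 30 min break → 9 h 32 min
Sat: 6:31 AM–3:24 PM = 8 h 53 min; less 30 min break → 8 h 23 min
Sun: 10:39 AM–8:53 PM = 10 h 14 min; less 30 min break → 9 h 44 min
Total worked: 44 h 40 min = 2680 min.
Regular 44 h 0 min = 2640 min at €27.00/h; overtime 0 h 40 min = 40 min at €40.50/h.
Pay = (2640 × €27.00 + 40 × €40.50) ÷ 60 = €1215.00.

€1215.00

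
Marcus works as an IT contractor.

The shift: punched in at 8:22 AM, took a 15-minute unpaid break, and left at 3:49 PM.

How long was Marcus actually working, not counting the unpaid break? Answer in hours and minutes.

The shift: 8:22 AM–3:49 PM = 7 h 27 min; less 15 min break → 7 h 12 min

7 h 12 min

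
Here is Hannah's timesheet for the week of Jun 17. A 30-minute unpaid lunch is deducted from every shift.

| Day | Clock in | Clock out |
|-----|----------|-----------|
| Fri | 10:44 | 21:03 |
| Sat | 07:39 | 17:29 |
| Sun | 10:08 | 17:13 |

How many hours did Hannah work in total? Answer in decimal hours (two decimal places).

25.73 hours

Fri: 10:44–21:03 = 10 h 19 min; less 30 min break → 9 h 49 min
Sat: 07:39–17:29 = 9 h 50 min; less 30 min break → 9 h 20 min
Sun: 10:08–17:13 = 7 h 5 min; less 30 min break → 6 h 35 min
Total: 9 h 49 min + 9 h 20 min + 6 h 35 min = 25 h 44 min.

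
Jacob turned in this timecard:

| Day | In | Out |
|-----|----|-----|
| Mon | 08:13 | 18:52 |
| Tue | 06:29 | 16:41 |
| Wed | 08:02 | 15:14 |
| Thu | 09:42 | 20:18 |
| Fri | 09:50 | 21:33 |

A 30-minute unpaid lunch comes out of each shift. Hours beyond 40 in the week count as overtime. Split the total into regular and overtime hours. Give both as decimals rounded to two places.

Regular 40.00 hours, overtime 7.87 hours

Mon: 08:13–18:52 = 10 h 39 min; less 30 min break → 10 h 9 min
Tue: 06:29–16:41 = 10 h 12 min; less 30 min break → 9 h 42 min
Wed: 08:02–15:14 = 7 h 12 min; less 30 min break → 6 h 42 min
Thu: 09:42–20:18 = 10 h 36 min; less 30 min break → 10 h 6 min
Fri: 09:50–21:33 = 11 h 43 min; less 30 min break → 11 h 13 min
Total worked: 47 h 52 min = 47.87 h.
Threshold 40 h → overtime 7 h 52 min, regular 40 h 0 min.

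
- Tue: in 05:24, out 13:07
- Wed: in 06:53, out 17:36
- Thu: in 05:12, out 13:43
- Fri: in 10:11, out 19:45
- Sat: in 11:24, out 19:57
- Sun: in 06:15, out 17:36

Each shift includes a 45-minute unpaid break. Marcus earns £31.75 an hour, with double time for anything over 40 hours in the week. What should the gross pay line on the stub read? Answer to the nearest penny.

Tue: 05:24–13:07 = 7 h 43 min; less 45 min break → 6 h 58 min
Wed: 06:53–17:36 = 10 h 43 min; less 45 min break → 9 h 58 min
Thu: 05:12–13:43 = 8 h 31 min; less 45 min break → 7 h 46 min
Fri: 10:11–19:45 = 9 h 34 min; less 45 min break → 8 h 49 min
Sat: 11:24–19:57 = 8 h 33 min; less 45 min break → 7 h 48 min
Sun: 06:15–17:36 = 11 h 21 min; less 45 min break → 10 h 36 min
Total worked: 51 h 55 min = 3115 min.
Regular 40 h 0 min = 2400 min at £31.75/h; overtime 11 h 55 min = 715 min at £63.50/h.
Pay = (2400 × £31.75 + 715 × £63.50) ÷ 60 = £2026.71.

£2026.71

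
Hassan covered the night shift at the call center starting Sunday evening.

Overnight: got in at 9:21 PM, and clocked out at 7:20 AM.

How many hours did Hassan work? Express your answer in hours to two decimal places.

Overnight: 9:21 PM → midnight = 2 h 39 min; midnight → 7:20 AM = 7 h 20 min; span 9 h 59 min

9.98 hours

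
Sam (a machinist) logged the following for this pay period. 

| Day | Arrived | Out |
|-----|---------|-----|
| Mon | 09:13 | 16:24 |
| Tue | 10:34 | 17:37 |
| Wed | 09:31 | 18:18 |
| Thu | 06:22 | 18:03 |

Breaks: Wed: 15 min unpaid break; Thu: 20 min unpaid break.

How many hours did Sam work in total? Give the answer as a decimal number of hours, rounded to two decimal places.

Mon: 09:13–16:24 = 7 h 11 min
Tue: 10:34–17:37 = 7 h 3 min
Wed: 09:31–18:18 = 8 h 47 min; less 15 min break → 8 h 32 min
Thu: 06:22–18:03 = 11 h 41 min; less 20 min break → 11 h 21 min
Total: 7 h 11 min + 7 h 3 min + 8 h 32 min + 11 h 21 min = 34 h 7 min.

34.12 hours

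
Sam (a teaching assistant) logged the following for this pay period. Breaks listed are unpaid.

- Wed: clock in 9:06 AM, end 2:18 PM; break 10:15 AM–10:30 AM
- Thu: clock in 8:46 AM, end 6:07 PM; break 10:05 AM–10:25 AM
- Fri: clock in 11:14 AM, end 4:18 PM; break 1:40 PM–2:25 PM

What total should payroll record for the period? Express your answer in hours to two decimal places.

Wed: 9:06 AM–2:18 PM = 5 h 12 min; less 15 min break → 4 h 57 min
Thu: 8:46 AM–6:07 PM = 9 h 21 min; less 20 min break → 9 h 1 min
Fri: 11:14 AM–4:18 PM = 5 h 4 min; less 45 min break → 4 h 19 min
Total: 4 h 57 min + 9 h 1 min + 4 h 19 min = 18 h 17 min.

18.28 hours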